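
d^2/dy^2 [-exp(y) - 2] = -exp(y)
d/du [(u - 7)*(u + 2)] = 2*u - 5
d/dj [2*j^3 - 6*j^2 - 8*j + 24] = 6*j^2 - 12*j - 8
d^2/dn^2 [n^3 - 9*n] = 6*n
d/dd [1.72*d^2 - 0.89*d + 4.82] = 3.44*d - 0.89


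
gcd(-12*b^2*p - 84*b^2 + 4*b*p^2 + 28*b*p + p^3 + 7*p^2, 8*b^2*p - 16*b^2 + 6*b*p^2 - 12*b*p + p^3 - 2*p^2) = 1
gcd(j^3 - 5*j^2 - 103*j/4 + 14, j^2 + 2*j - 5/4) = j - 1/2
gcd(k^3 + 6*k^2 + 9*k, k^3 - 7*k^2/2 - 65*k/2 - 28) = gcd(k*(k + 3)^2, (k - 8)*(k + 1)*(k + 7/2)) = 1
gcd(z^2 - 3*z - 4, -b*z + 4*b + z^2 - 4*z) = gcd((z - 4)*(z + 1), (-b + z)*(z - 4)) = z - 4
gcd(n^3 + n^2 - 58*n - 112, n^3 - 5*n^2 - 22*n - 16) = n^2 - 6*n - 16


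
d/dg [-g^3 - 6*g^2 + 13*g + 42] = -3*g^2 - 12*g + 13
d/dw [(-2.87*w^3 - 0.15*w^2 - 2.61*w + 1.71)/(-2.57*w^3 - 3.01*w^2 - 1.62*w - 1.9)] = (8.2532*w^4 - 4.1166*w^3 + 21.93*w^2 + 10.8642*w + 7.7292)/(6.6049*w^6 + 15.4714*w^5 + 17.3869*w^4 + 19.5184*w^3 + 14.0624*w^2 + 6.156*w + 3.61)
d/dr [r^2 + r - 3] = 2*r + 1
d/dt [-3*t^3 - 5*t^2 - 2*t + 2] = -9*t^2 - 10*t - 2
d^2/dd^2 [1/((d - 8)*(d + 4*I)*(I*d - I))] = -2*I*((d - 8)^2*(d - 1)^2 + (d - 8)^2*(d - 1)*(d + 4*I) + (d - 8)^2*(d + 4*I)^2 + (d - 8)*(d - 1)^2*(d + 4*I) + (d - 8)*(d - 1)*(d + 4*I)^2 + (d - 1)^2*(d + 4*I)^2)/((d - 8)^3*(d - 1)^3*(d + 4*I)^3)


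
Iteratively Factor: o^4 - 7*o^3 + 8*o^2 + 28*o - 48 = (o - 2)*(o^3 - 5*o^2 - 2*o + 24) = (o - 4)*(o - 2)*(o^2 - o - 6) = (o - 4)*(o - 2)*(o + 2)*(o - 3)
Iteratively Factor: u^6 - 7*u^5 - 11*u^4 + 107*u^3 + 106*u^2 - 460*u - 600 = (u - 3)*(u^5 - 4*u^4 - 23*u^3 + 38*u^2 + 220*u + 200) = (u - 3)*(u + 2)*(u^4 - 6*u^3 - 11*u^2 + 60*u + 100) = (u - 5)*(u - 3)*(u + 2)*(u^3 - u^2 - 16*u - 20) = (u - 5)*(u - 3)*(u + 2)^2*(u^2 - 3*u - 10) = (u - 5)*(u - 3)*(u + 2)^3*(u - 5)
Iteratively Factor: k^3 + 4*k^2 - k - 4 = (k - 1)*(k^2 + 5*k + 4) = (k - 1)*(k + 1)*(k + 4)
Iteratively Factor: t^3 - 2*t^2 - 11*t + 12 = (t - 1)*(t^2 - t - 12) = (t - 4)*(t - 1)*(t + 3)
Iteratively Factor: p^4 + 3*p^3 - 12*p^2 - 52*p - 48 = (p + 2)*(p^3 + p^2 - 14*p - 24) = (p - 4)*(p + 2)*(p^2 + 5*p + 6) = (p - 4)*(p + 2)^2*(p + 3)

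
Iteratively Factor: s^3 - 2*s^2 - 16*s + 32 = (s - 4)*(s^2 + 2*s - 8) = (s - 4)*(s + 4)*(s - 2)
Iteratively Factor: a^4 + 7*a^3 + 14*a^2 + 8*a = (a + 4)*(a^3 + 3*a^2 + 2*a) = a*(a + 4)*(a^2 + 3*a + 2) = a*(a + 2)*(a + 4)*(a + 1)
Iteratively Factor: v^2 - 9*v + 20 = (v - 4)*(v - 5)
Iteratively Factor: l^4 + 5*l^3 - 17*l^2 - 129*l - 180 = (l + 3)*(l^3 + 2*l^2 - 23*l - 60) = (l + 3)*(l + 4)*(l^2 - 2*l - 15) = (l + 3)^2*(l + 4)*(l - 5)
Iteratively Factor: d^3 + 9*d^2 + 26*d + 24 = (d + 4)*(d^2 + 5*d + 6) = (d + 3)*(d + 4)*(d + 2)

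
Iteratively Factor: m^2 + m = (m)*(m + 1)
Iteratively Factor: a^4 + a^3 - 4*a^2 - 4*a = (a + 2)*(a^3 - a^2 - 2*a) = a*(a + 2)*(a^2 - a - 2) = a*(a + 1)*(a + 2)*(a - 2)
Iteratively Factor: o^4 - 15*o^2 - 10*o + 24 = (o + 2)*(o^3 - 2*o^2 - 11*o + 12) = (o - 1)*(o + 2)*(o^2 - o - 12) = (o - 4)*(o - 1)*(o + 2)*(o + 3)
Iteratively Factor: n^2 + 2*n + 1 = (n + 1)*(n + 1)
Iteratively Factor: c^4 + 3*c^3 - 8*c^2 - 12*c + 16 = (c - 2)*(c^3 + 5*c^2 + 2*c - 8) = (c - 2)*(c - 1)*(c^2 + 6*c + 8) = (c - 2)*(c - 1)*(c + 4)*(c + 2)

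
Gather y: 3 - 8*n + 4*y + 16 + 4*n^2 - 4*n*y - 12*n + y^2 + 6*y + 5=4*n^2 - 20*n + y^2 + y*(10 - 4*n) + 24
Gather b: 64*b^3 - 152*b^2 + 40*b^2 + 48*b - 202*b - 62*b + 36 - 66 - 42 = 64*b^3 - 112*b^2 - 216*b - 72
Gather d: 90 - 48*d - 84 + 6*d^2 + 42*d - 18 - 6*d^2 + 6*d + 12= 0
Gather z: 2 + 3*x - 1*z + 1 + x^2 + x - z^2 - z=x^2 + 4*x - z^2 - 2*z + 3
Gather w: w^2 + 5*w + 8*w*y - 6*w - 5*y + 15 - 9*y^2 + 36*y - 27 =w^2 + w*(8*y - 1) - 9*y^2 + 31*y - 12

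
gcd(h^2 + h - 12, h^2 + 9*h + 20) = h + 4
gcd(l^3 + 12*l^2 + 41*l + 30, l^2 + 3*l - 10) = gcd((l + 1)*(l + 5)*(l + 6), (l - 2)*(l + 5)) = l + 5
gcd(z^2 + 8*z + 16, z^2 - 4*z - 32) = z + 4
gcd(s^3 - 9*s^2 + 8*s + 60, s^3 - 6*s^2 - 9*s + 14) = s + 2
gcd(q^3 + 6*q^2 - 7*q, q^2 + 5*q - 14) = q + 7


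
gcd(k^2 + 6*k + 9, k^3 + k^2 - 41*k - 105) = k + 3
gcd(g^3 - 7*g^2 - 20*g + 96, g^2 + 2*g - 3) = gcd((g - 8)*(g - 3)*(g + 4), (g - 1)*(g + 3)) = 1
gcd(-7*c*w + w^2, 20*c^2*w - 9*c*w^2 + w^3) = w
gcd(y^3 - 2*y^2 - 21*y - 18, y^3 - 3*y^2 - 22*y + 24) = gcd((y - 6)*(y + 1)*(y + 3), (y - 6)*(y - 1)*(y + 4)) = y - 6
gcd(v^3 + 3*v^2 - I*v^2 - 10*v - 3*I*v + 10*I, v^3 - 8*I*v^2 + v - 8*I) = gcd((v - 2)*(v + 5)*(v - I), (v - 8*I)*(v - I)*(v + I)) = v - I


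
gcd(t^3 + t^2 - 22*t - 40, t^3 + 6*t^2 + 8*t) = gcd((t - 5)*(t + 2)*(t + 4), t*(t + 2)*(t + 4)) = t^2 + 6*t + 8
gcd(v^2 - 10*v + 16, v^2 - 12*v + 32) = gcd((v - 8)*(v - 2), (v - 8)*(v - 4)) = v - 8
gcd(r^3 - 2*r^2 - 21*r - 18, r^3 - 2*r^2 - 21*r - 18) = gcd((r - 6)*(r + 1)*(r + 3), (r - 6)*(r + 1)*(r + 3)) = r^3 - 2*r^2 - 21*r - 18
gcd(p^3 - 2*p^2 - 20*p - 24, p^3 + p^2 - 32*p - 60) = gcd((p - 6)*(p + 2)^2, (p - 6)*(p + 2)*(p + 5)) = p^2 - 4*p - 12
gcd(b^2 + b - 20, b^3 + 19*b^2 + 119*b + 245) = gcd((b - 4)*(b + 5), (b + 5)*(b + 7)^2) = b + 5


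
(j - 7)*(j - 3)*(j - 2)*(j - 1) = j^4 - 13*j^3 + 53*j^2 - 83*j + 42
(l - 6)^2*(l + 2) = l^3 - 10*l^2 + 12*l + 72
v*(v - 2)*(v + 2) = v^3 - 4*v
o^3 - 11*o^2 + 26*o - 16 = (o - 8)*(o - 2)*(o - 1)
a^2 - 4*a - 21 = (a - 7)*(a + 3)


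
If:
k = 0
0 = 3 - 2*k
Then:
No Solution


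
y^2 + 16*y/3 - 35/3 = (y - 5/3)*(y + 7)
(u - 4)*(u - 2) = u^2 - 6*u + 8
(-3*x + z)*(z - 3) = -3*x*z + 9*x + z^2 - 3*z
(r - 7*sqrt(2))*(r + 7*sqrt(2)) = r^2 - 98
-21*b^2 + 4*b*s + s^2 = (-3*b + s)*(7*b + s)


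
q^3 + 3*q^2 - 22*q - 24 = (q - 4)*(q + 1)*(q + 6)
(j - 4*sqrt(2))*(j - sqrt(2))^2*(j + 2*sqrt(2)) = j^4 - 4*sqrt(2)*j^3 - 6*j^2 + 28*sqrt(2)*j - 32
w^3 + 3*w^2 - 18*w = w*(w - 3)*(w + 6)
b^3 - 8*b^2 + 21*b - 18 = (b - 3)^2*(b - 2)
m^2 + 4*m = m*(m + 4)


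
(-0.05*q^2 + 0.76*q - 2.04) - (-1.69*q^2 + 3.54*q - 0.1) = 1.64*q^2 - 2.78*q - 1.94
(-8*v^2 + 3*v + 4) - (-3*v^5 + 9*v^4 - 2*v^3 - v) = 3*v^5 - 9*v^4 + 2*v^3 - 8*v^2 + 4*v + 4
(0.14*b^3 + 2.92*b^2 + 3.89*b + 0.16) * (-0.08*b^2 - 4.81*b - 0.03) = -0.0112*b^5 - 0.907*b^4 - 14.3606*b^3 - 18.8113*b^2 - 0.8863*b - 0.0048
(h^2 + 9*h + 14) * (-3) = -3*h^2 - 27*h - 42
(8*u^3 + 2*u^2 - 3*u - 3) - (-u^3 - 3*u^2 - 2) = 9*u^3 + 5*u^2 - 3*u - 1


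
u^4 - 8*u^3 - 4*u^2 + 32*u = u*(u - 8)*(u - 2)*(u + 2)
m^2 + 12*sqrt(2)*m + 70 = (m + 5*sqrt(2))*(m + 7*sqrt(2))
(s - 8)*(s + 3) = s^2 - 5*s - 24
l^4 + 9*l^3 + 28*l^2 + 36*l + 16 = (l + 1)*(l + 2)^2*(l + 4)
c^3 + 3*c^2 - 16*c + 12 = (c - 2)*(c - 1)*(c + 6)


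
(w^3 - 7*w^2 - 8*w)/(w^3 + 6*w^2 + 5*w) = (w - 8)/(w + 5)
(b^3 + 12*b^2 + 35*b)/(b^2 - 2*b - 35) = b*(b + 7)/(b - 7)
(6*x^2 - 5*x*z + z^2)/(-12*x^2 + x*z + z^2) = (-2*x + z)/(4*x + z)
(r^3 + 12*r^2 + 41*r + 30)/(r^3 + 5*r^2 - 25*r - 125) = (r^2 + 7*r + 6)/(r^2 - 25)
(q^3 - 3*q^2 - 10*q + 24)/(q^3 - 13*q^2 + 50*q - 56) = (q + 3)/(q - 7)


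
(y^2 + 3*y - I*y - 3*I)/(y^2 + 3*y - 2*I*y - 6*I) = (y - I)/(y - 2*I)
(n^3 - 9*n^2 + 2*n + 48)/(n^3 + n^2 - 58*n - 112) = (n - 3)/(n + 7)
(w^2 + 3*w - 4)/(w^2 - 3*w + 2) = (w + 4)/(w - 2)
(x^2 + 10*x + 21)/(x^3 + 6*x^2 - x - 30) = (x + 7)/(x^2 + 3*x - 10)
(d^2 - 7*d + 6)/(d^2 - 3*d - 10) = (-d^2 + 7*d - 6)/(-d^2 + 3*d + 10)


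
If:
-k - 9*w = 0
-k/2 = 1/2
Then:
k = -1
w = 1/9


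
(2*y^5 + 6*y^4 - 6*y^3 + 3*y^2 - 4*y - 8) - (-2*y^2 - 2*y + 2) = 2*y^5 + 6*y^4 - 6*y^3 + 5*y^2 - 2*y - 10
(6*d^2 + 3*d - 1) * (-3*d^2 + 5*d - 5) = -18*d^4 + 21*d^3 - 12*d^2 - 20*d + 5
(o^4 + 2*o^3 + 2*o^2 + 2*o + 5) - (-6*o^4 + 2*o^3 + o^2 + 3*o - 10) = 7*o^4 + o^2 - o + 15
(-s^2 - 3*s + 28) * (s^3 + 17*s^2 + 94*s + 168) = -s^5 - 20*s^4 - 117*s^3 + 26*s^2 + 2128*s + 4704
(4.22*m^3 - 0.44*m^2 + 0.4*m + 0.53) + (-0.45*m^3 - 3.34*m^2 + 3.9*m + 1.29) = 3.77*m^3 - 3.78*m^2 + 4.3*m + 1.82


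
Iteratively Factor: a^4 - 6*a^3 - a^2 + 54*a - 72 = (a + 3)*(a^3 - 9*a^2 + 26*a - 24) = (a - 4)*(a + 3)*(a^2 - 5*a + 6) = (a - 4)*(a - 2)*(a + 3)*(a - 3)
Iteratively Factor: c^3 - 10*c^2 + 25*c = (c - 5)*(c^2 - 5*c) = (c - 5)^2*(c)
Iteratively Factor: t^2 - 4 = (t + 2)*(t - 2)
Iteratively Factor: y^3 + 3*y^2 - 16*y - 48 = (y + 4)*(y^2 - y - 12) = (y + 3)*(y + 4)*(y - 4)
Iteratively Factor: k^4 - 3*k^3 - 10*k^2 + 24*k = (k + 3)*(k^3 - 6*k^2 + 8*k) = (k - 4)*(k + 3)*(k^2 - 2*k) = (k - 4)*(k - 2)*(k + 3)*(k)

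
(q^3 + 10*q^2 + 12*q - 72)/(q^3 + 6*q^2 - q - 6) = (q^2 + 4*q - 12)/(q^2 - 1)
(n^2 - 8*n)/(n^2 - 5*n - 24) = n/(n + 3)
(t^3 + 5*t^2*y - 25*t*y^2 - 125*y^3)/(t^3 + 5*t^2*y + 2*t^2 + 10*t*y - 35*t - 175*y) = (t^2 - 25*y^2)/(t^2 + 2*t - 35)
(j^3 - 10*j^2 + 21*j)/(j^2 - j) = (j^2 - 10*j + 21)/(j - 1)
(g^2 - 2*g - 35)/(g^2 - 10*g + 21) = (g + 5)/(g - 3)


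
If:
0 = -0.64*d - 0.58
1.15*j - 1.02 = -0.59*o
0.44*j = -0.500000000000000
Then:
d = -0.91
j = -1.14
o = 3.94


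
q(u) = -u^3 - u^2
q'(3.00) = -33.00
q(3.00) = -36.00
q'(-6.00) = -96.00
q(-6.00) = 180.00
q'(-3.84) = -36.56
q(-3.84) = 41.88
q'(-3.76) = -34.89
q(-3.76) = 39.02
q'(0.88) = -4.08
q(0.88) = -1.46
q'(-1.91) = -7.12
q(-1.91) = 3.32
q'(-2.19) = -10.01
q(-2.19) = 5.71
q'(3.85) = -52.17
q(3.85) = -71.89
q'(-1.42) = -3.21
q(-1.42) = 0.85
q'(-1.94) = -7.41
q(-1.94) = 3.54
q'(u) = -3*u^2 - 2*u = u*(-3*u - 2)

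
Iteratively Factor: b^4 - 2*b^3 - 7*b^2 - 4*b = (b)*(b^3 - 2*b^2 - 7*b - 4) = b*(b + 1)*(b^2 - 3*b - 4) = b*(b + 1)^2*(b - 4)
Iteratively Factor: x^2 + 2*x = (x)*(x + 2)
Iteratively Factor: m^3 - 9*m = (m + 3)*(m^2 - 3*m) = m*(m + 3)*(m - 3)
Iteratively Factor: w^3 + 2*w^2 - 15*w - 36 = (w - 4)*(w^2 + 6*w + 9) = (w - 4)*(w + 3)*(w + 3)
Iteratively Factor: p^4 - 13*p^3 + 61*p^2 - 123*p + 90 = (p - 3)*(p^3 - 10*p^2 + 31*p - 30) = (p - 5)*(p - 3)*(p^2 - 5*p + 6) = (p - 5)*(p - 3)*(p - 2)*(p - 3)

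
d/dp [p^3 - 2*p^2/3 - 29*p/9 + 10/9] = 3*p^2 - 4*p/3 - 29/9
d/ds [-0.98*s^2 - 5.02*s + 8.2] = -1.96*s - 5.02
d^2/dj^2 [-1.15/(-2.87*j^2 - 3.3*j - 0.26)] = (-18.94487*j^2 - 21.7833*j + 1.15*(5.74*j + 3.3)*(11.48*j + 6.6) - 1.71626)/(2.87*j^2 + 3.3*j + 0.26)^3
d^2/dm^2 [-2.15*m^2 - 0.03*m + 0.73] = -4.30000000000000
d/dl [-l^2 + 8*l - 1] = 8 - 2*l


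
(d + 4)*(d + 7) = d^2 + 11*d + 28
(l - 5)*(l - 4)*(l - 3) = l^3 - 12*l^2 + 47*l - 60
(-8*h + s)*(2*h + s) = -16*h^2 - 6*h*s + s^2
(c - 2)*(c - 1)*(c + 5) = c^3 + 2*c^2 - 13*c + 10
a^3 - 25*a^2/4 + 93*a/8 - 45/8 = (a - 3)*(a - 5/2)*(a - 3/4)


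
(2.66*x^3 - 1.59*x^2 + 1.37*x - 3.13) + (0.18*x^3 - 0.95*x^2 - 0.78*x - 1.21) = 2.84*x^3 - 2.54*x^2 + 0.59*x - 4.34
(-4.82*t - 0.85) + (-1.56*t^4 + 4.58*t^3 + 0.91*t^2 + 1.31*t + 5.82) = -1.56*t^4 + 4.58*t^3 + 0.91*t^2 - 3.51*t + 4.97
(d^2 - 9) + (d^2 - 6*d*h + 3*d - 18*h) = 2*d^2 - 6*d*h + 3*d - 18*h - 9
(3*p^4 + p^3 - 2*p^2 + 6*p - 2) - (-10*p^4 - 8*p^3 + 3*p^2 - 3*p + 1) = 13*p^4 + 9*p^3 - 5*p^2 + 9*p - 3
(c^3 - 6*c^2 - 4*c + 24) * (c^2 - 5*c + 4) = c^5 - 11*c^4 + 30*c^3 + 20*c^2 - 136*c + 96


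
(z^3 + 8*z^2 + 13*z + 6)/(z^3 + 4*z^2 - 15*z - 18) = (z + 1)/(z - 3)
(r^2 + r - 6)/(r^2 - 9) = (r - 2)/(r - 3)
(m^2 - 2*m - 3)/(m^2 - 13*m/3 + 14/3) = 3*(m^2 - 2*m - 3)/(3*m^2 - 13*m + 14)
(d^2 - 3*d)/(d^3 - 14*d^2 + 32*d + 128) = d*(d - 3)/(d^3 - 14*d^2 + 32*d + 128)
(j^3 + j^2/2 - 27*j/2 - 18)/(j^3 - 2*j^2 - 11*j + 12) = (j + 3/2)/(j - 1)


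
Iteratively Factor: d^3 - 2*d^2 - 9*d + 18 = (d - 3)*(d^2 + d - 6) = (d - 3)*(d + 3)*(d - 2)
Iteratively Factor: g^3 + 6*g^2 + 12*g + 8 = (g + 2)*(g^2 + 4*g + 4) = (g + 2)^2*(g + 2)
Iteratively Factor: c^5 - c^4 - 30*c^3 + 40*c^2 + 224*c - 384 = (c - 2)*(c^4 + c^3 - 28*c^2 - 16*c + 192) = (c - 4)*(c - 2)*(c^3 + 5*c^2 - 8*c - 48) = (c - 4)*(c - 2)*(c + 4)*(c^2 + c - 12) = (c - 4)*(c - 3)*(c - 2)*(c + 4)*(c + 4)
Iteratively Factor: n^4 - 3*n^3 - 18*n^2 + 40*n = (n + 4)*(n^3 - 7*n^2 + 10*n) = (n - 5)*(n + 4)*(n^2 - 2*n) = (n - 5)*(n - 2)*(n + 4)*(n)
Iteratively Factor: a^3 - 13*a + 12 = (a - 1)*(a^2 + a - 12) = (a - 1)*(a + 4)*(a - 3)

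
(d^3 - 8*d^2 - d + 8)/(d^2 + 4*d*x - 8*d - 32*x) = (d^2 - 1)/(d + 4*x)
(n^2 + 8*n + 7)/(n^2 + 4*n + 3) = (n + 7)/(n + 3)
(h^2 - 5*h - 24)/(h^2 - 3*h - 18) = (h - 8)/(h - 6)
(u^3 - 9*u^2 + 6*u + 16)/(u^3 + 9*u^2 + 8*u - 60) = (u^2 - 7*u - 8)/(u^2 + 11*u + 30)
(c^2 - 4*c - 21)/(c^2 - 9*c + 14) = (c + 3)/(c - 2)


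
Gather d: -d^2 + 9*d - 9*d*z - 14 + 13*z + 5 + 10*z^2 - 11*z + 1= -d^2 + d*(9 - 9*z) + 10*z^2 + 2*z - 8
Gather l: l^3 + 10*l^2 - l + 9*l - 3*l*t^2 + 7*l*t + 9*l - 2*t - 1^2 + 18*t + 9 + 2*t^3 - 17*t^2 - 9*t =l^3 + 10*l^2 + l*(-3*t^2 + 7*t + 17) + 2*t^3 - 17*t^2 + 7*t + 8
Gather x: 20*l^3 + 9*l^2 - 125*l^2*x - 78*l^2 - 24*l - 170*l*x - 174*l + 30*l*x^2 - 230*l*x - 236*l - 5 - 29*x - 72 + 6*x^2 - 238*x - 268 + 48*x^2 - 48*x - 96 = 20*l^3 - 69*l^2 - 434*l + x^2*(30*l + 54) + x*(-125*l^2 - 400*l - 315) - 441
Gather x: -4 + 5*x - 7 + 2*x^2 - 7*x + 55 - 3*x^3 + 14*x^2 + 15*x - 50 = -3*x^3 + 16*x^2 + 13*x - 6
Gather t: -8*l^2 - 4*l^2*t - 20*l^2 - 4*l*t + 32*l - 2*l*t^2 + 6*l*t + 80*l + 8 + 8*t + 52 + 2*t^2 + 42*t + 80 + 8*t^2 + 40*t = -28*l^2 + 112*l + t^2*(10 - 2*l) + t*(-4*l^2 + 2*l + 90) + 140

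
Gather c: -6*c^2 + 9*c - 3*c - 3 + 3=-6*c^2 + 6*c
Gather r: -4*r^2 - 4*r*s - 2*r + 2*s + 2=-4*r^2 + r*(-4*s - 2) + 2*s + 2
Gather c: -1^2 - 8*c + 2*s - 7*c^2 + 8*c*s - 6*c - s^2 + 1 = -7*c^2 + c*(8*s - 14) - s^2 + 2*s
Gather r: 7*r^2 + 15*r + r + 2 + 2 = 7*r^2 + 16*r + 4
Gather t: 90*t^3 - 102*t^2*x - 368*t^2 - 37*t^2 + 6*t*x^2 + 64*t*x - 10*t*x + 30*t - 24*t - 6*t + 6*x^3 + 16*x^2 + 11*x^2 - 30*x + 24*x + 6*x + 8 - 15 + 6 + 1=90*t^3 + t^2*(-102*x - 405) + t*(6*x^2 + 54*x) + 6*x^3 + 27*x^2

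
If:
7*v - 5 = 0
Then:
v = 5/7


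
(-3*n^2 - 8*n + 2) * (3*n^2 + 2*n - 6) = -9*n^4 - 30*n^3 + 8*n^2 + 52*n - 12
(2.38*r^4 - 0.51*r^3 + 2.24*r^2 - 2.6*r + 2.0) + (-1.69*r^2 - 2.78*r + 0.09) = 2.38*r^4 - 0.51*r^3 + 0.55*r^2 - 5.38*r + 2.09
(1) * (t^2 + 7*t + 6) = t^2 + 7*t + 6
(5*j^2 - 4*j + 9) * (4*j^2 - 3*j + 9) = 20*j^4 - 31*j^3 + 93*j^2 - 63*j + 81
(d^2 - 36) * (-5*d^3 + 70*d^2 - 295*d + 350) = -5*d^5 + 70*d^4 - 115*d^3 - 2170*d^2 + 10620*d - 12600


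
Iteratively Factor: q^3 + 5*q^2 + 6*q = (q)*(q^2 + 5*q + 6) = q*(q + 2)*(q + 3)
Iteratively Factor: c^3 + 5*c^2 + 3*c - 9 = (c + 3)*(c^2 + 2*c - 3) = (c - 1)*(c + 3)*(c + 3)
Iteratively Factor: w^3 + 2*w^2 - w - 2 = (w + 2)*(w^2 - 1) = (w + 1)*(w + 2)*(w - 1)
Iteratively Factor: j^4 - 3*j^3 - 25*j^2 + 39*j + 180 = (j - 4)*(j^3 + j^2 - 21*j - 45) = (j - 4)*(j + 3)*(j^2 - 2*j - 15) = (j - 5)*(j - 4)*(j + 3)*(j + 3)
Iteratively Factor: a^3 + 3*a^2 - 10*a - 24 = (a + 2)*(a^2 + a - 12) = (a - 3)*(a + 2)*(a + 4)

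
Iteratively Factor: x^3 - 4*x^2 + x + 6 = (x + 1)*(x^2 - 5*x + 6) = (x - 2)*(x + 1)*(x - 3)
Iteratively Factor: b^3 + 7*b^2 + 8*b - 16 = (b - 1)*(b^2 + 8*b + 16) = (b - 1)*(b + 4)*(b + 4)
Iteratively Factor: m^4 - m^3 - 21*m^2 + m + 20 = (m - 1)*(m^3 - 21*m - 20) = (m - 1)*(m + 4)*(m^2 - 4*m - 5) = (m - 1)*(m + 1)*(m + 4)*(m - 5)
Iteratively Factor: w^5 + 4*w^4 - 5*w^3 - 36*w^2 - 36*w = (w + 3)*(w^4 + w^3 - 8*w^2 - 12*w) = w*(w + 3)*(w^3 + w^2 - 8*w - 12) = w*(w + 2)*(w + 3)*(w^2 - w - 6) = w*(w - 3)*(w + 2)*(w + 3)*(w + 2)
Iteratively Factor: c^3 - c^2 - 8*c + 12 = (c - 2)*(c^2 + c - 6) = (c - 2)^2*(c + 3)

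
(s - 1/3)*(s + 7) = s^2 + 20*s/3 - 7/3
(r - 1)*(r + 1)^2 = r^3 + r^2 - r - 1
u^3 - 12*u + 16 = (u - 2)^2*(u + 4)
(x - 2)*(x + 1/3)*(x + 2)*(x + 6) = x^4 + 19*x^3/3 - 2*x^2 - 76*x/3 - 8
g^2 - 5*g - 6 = (g - 6)*(g + 1)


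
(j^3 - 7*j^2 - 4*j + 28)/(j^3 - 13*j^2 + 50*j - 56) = (j + 2)/(j - 4)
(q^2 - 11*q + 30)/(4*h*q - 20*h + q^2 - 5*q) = (q - 6)/(4*h + q)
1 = 1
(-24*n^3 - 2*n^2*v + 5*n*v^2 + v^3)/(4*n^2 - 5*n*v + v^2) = (-24*n^3 - 2*n^2*v + 5*n*v^2 + v^3)/(4*n^2 - 5*n*v + v^2)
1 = 1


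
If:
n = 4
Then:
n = 4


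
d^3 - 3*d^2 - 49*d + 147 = (d - 7)*(d - 3)*(d + 7)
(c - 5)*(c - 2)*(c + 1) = c^3 - 6*c^2 + 3*c + 10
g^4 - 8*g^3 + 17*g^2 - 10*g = g*(g - 5)*(g - 2)*(g - 1)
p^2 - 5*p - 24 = (p - 8)*(p + 3)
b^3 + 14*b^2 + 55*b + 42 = (b + 1)*(b + 6)*(b + 7)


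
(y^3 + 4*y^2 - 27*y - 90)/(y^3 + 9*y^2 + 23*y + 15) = (y^2 + y - 30)/(y^2 + 6*y + 5)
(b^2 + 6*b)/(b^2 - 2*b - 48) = b/(b - 8)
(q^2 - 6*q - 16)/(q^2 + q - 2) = (q - 8)/(q - 1)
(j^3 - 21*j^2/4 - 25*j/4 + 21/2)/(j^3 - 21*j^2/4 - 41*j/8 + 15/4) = 2*(4*j^2 + 3*j - 7)/(8*j^2 + 6*j - 5)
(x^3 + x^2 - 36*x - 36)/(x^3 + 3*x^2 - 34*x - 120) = (x^2 + 7*x + 6)/(x^2 + 9*x + 20)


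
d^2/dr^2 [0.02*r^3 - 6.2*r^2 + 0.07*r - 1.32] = 0.12*r - 12.4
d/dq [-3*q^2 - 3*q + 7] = -6*q - 3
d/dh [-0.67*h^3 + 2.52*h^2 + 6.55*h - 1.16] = -2.01*h^2 + 5.04*h + 6.55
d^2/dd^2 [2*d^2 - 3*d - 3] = 4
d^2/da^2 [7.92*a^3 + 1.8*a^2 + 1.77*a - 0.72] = 47.52*a + 3.6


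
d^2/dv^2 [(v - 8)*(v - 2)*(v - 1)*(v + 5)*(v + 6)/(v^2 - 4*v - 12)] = 2*(3*v^7 - 32*v^6 - 12*v^5 + 720*v^4 - 16*v^3 - 12960*v^2 - 576*v - 51072)/(v^6 - 12*v^5 + 12*v^4 + 224*v^3 - 144*v^2 - 1728*v - 1728)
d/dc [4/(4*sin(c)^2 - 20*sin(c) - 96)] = (5 - 2*sin(c))*cos(c)/((sin(c) - 8)^2*(sin(c) + 3)^2)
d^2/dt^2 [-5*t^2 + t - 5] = -10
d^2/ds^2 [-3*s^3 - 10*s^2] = -18*s - 20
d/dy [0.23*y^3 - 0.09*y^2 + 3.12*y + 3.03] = 0.69*y^2 - 0.18*y + 3.12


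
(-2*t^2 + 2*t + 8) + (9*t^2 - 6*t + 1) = 7*t^2 - 4*t + 9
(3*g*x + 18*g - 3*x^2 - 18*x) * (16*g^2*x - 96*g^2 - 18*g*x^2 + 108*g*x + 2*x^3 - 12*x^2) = 48*g^3*x^2 - 1728*g^3 - 102*g^2*x^3 + 3672*g^2*x + 60*g*x^4 - 2160*g*x^2 - 6*x^5 + 216*x^3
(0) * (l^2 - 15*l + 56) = 0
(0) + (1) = 1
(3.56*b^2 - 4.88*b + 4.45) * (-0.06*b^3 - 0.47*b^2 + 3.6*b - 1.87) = -0.2136*b^5 - 1.3804*b^4 + 14.8426*b^3 - 26.3167*b^2 + 25.1456*b - 8.3215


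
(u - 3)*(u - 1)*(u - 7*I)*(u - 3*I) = u^4 - 4*u^3 - 10*I*u^3 - 18*u^2 + 40*I*u^2 + 84*u - 30*I*u - 63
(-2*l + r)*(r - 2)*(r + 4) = -2*l*r^2 - 4*l*r + 16*l + r^3 + 2*r^2 - 8*r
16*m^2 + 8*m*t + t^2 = (4*m + t)^2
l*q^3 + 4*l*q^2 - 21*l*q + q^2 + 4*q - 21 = (q - 3)*(q + 7)*(l*q + 1)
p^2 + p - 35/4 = (p - 5/2)*(p + 7/2)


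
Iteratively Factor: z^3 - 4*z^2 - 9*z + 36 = (z - 3)*(z^2 - z - 12) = (z - 3)*(z + 3)*(z - 4)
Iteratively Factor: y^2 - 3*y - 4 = (y + 1)*(y - 4)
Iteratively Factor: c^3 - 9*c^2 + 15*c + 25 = (c + 1)*(c^2 - 10*c + 25) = (c - 5)*(c + 1)*(c - 5)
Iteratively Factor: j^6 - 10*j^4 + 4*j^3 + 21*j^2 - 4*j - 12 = (j + 3)*(j^5 - 3*j^4 - j^3 + 7*j^2 - 4) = (j - 2)*(j + 3)*(j^4 - j^3 - 3*j^2 + j + 2) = (j - 2)*(j + 1)*(j + 3)*(j^3 - 2*j^2 - j + 2) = (j - 2)*(j + 1)^2*(j + 3)*(j^2 - 3*j + 2) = (j - 2)*(j - 1)*(j + 1)^2*(j + 3)*(j - 2)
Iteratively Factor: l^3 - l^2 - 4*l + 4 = (l + 2)*(l^2 - 3*l + 2) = (l - 2)*(l + 2)*(l - 1)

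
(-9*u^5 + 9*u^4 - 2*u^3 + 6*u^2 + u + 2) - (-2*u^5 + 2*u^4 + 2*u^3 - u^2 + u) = -7*u^5 + 7*u^4 - 4*u^3 + 7*u^2 + 2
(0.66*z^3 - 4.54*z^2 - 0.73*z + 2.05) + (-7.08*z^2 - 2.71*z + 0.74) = 0.66*z^3 - 11.62*z^2 - 3.44*z + 2.79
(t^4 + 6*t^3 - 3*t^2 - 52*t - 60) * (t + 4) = t^5 + 10*t^4 + 21*t^3 - 64*t^2 - 268*t - 240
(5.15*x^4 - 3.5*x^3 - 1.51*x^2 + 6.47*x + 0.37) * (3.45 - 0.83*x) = -4.2745*x^5 + 20.6725*x^4 - 10.8217*x^3 - 10.5796*x^2 + 22.0144*x + 1.2765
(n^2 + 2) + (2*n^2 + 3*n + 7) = 3*n^2 + 3*n + 9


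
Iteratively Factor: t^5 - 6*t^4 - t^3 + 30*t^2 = (t + 2)*(t^4 - 8*t^3 + 15*t^2) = t*(t + 2)*(t^3 - 8*t^2 + 15*t) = t*(t - 5)*(t + 2)*(t^2 - 3*t) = t*(t - 5)*(t - 3)*(t + 2)*(t)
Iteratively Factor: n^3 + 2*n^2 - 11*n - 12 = (n + 1)*(n^2 + n - 12) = (n - 3)*(n + 1)*(n + 4)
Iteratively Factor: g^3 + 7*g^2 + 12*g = (g + 3)*(g^2 + 4*g) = g*(g + 3)*(g + 4)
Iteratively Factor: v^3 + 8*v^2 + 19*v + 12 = (v + 4)*(v^2 + 4*v + 3) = (v + 1)*(v + 4)*(v + 3)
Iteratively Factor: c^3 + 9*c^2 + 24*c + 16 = (c + 4)*(c^2 + 5*c + 4) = (c + 4)^2*(c + 1)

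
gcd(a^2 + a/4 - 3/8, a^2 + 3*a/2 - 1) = a - 1/2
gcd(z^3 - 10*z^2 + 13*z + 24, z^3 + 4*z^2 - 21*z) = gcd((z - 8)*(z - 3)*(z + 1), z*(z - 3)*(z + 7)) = z - 3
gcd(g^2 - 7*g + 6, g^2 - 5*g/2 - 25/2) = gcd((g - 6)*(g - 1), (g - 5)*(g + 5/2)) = 1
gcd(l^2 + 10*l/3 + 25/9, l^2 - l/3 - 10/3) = l + 5/3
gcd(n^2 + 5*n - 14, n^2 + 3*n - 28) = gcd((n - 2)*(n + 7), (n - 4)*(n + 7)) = n + 7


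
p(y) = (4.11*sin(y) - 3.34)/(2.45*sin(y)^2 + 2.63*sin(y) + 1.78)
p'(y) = (-4.9*sin(y)*cos(y) - 2.63*cos(y))*(4.11*sin(y) - 3.34)/(2.45*sin(y)^2 + 2.63*sin(y) + 1.78)^2 + 4.11*cos(y)/(2.45*sin(y)^2 + 2.63*sin(y) + 1.78)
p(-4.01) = -0.04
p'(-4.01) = -0.54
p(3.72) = -5.20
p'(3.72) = -3.01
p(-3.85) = -0.15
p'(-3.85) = -0.83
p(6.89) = -0.24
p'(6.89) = 1.10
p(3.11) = -1.72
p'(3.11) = -4.77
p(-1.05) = -5.14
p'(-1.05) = -1.57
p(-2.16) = -5.25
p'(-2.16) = 1.50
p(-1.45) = -4.69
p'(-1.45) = -0.48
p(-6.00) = -0.81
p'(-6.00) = 2.61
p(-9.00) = -4.53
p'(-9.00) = -5.63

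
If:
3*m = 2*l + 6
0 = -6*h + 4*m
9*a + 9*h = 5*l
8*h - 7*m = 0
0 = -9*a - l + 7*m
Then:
No Solution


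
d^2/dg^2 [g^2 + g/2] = 2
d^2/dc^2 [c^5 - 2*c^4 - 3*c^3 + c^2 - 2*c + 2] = 20*c^3 - 24*c^2 - 18*c + 2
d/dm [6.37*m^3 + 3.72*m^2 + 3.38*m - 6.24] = 19.11*m^2 + 7.44*m + 3.38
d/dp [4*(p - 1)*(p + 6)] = 8*p + 20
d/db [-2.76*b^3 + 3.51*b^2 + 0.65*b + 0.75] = -8.28*b^2 + 7.02*b + 0.65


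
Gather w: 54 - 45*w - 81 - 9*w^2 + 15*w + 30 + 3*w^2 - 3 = -6*w^2 - 30*w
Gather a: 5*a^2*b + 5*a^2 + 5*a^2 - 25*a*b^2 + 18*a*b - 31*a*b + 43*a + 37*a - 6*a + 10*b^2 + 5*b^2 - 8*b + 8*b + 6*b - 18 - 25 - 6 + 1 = a^2*(5*b + 10) + a*(-25*b^2 - 13*b + 74) + 15*b^2 + 6*b - 48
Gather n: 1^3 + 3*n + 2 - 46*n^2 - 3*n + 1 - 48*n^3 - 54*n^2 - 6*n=-48*n^3 - 100*n^2 - 6*n + 4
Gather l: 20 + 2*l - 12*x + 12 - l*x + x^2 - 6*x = l*(2 - x) + x^2 - 18*x + 32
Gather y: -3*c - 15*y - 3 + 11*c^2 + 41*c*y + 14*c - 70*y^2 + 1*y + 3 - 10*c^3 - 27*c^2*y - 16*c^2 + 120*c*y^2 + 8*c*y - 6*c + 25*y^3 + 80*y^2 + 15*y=-10*c^3 - 5*c^2 + 5*c + 25*y^3 + y^2*(120*c + 10) + y*(-27*c^2 + 49*c + 1)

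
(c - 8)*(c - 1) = c^2 - 9*c + 8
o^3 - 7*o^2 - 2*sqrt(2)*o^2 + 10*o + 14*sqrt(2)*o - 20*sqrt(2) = (o - 5)*(o - 2)*(o - 2*sqrt(2))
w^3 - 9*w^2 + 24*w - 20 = (w - 5)*(w - 2)^2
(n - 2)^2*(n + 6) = n^3 + 2*n^2 - 20*n + 24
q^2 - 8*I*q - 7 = (q - 7*I)*(q - I)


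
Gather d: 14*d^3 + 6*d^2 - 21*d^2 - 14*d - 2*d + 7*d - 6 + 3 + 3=14*d^3 - 15*d^2 - 9*d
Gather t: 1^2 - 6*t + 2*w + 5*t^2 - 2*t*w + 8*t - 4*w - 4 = 5*t^2 + t*(2 - 2*w) - 2*w - 3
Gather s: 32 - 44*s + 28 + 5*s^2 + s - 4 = 5*s^2 - 43*s + 56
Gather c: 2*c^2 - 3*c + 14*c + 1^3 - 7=2*c^2 + 11*c - 6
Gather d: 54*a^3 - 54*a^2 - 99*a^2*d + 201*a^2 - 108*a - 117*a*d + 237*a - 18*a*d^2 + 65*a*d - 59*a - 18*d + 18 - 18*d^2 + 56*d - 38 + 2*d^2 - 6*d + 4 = 54*a^3 + 147*a^2 + 70*a + d^2*(-18*a - 16) + d*(-99*a^2 - 52*a + 32) - 16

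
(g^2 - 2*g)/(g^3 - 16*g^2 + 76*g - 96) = g/(g^2 - 14*g + 48)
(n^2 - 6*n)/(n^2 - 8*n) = (n - 6)/(n - 8)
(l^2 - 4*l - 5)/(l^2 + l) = (l - 5)/l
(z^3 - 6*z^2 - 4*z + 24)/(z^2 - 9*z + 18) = (z^2 - 4)/(z - 3)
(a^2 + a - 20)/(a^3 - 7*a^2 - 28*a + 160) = 1/(a - 8)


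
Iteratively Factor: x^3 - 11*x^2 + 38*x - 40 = (x - 2)*(x^2 - 9*x + 20) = (x - 5)*(x - 2)*(x - 4)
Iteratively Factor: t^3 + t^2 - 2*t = (t - 1)*(t^2 + 2*t) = (t - 1)*(t + 2)*(t)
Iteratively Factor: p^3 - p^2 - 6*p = (p)*(p^2 - p - 6) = p*(p - 3)*(p + 2)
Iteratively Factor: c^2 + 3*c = (c + 3)*(c)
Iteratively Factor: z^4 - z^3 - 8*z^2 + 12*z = (z)*(z^3 - z^2 - 8*z + 12) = z*(z - 2)*(z^2 + z - 6) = z*(z - 2)*(z + 3)*(z - 2)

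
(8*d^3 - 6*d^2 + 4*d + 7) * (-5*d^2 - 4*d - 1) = -40*d^5 - 2*d^4 - 4*d^3 - 45*d^2 - 32*d - 7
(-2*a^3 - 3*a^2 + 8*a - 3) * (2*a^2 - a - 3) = -4*a^5 - 4*a^4 + 25*a^3 - 5*a^2 - 21*a + 9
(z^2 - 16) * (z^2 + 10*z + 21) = z^4 + 10*z^3 + 5*z^2 - 160*z - 336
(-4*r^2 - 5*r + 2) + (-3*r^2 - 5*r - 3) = -7*r^2 - 10*r - 1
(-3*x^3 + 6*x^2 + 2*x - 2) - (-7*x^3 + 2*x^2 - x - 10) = 4*x^3 + 4*x^2 + 3*x + 8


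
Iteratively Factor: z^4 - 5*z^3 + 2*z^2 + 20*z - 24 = (z + 2)*(z^3 - 7*z^2 + 16*z - 12) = (z - 2)*(z + 2)*(z^2 - 5*z + 6) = (z - 3)*(z - 2)*(z + 2)*(z - 2)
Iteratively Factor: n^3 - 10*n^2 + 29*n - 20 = (n - 1)*(n^2 - 9*n + 20) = (n - 4)*(n - 1)*(n - 5)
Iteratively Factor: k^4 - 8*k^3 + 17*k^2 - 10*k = (k - 1)*(k^3 - 7*k^2 + 10*k) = (k - 5)*(k - 1)*(k^2 - 2*k) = (k - 5)*(k - 2)*(k - 1)*(k)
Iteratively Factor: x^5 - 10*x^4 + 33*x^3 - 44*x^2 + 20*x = (x - 2)*(x^4 - 8*x^3 + 17*x^2 - 10*x) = (x - 2)^2*(x^3 - 6*x^2 + 5*x) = (x - 2)^2*(x - 1)*(x^2 - 5*x) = (x - 5)*(x - 2)^2*(x - 1)*(x)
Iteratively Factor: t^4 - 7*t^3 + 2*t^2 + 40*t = (t - 5)*(t^3 - 2*t^2 - 8*t) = (t - 5)*(t + 2)*(t^2 - 4*t) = t*(t - 5)*(t + 2)*(t - 4)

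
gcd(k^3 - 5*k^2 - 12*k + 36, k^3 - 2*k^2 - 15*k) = k + 3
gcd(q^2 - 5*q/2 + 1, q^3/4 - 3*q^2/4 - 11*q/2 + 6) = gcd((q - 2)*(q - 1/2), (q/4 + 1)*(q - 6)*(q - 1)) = 1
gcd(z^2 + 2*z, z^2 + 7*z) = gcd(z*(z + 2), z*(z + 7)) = z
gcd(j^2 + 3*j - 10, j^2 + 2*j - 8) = j - 2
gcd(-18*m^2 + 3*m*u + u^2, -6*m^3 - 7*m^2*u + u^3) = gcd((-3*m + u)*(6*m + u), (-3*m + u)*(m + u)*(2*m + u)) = -3*m + u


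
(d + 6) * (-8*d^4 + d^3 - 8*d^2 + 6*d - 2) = -8*d^5 - 47*d^4 - 2*d^3 - 42*d^2 + 34*d - 12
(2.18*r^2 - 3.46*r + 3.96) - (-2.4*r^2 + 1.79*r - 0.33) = 4.58*r^2 - 5.25*r + 4.29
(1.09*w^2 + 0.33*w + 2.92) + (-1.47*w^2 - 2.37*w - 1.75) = -0.38*w^2 - 2.04*w + 1.17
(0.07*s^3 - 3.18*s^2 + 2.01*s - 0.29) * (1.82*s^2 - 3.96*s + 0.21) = 0.1274*s^5 - 6.0648*s^4 + 16.2657*s^3 - 9.1552*s^2 + 1.5705*s - 0.0609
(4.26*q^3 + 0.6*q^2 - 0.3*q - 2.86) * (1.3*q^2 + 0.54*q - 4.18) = 5.538*q^5 + 3.0804*q^4 - 17.8728*q^3 - 6.388*q^2 - 0.2904*q + 11.9548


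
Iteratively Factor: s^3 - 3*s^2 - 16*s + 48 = (s - 4)*(s^2 + s - 12) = (s - 4)*(s - 3)*(s + 4)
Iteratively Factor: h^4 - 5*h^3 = (h)*(h^3 - 5*h^2) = h^2*(h^2 - 5*h) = h^3*(h - 5)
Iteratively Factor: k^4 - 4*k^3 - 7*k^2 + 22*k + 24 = (k - 3)*(k^3 - k^2 - 10*k - 8) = (k - 3)*(k + 2)*(k^2 - 3*k - 4) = (k - 3)*(k + 1)*(k + 2)*(k - 4)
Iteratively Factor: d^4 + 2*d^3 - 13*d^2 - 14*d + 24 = (d - 3)*(d^3 + 5*d^2 + 2*d - 8) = (d - 3)*(d + 2)*(d^2 + 3*d - 4) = (d - 3)*(d - 1)*(d + 2)*(d + 4)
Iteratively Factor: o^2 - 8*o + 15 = (o - 5)*(o - 3)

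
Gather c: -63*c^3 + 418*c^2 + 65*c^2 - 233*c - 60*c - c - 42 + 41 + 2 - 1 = -63*c^3 + 483*c^2 - 294*c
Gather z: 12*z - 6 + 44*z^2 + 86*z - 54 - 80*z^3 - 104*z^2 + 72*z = -80*z^3 - 60*z^2 + 170*z - 60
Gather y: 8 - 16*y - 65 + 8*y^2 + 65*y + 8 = 8*y^2 + 49*y - 49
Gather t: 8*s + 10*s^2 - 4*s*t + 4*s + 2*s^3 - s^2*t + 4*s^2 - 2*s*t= 2*s^3 + 14*s^2 + 12*s + t*(-s^2 - 6*s)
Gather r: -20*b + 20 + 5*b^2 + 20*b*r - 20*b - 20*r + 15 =5*b^2 - 40*b + r*(20*b - 20) + 35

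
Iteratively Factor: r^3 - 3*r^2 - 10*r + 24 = (r - 4)*(r^2 + r - 6) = (r - 4)*(r + 3)*(r - 2)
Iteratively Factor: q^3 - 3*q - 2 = (q + 1)*(q^2 - q - 2) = (q - 2)*(q + 1)*(q + 1)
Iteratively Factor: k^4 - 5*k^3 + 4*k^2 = (k - 4)*(k^3 - k^2) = (k - 4)*(k - 1)*(k^2) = k*(k - 4)*(k - 1)*(k)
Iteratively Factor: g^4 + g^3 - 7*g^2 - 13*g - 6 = (g + 1)*(g^3 - 7*g - 6) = (g - 3)*(g + 1)*(g^2 + 3*g + 2) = (g - 3)*(g + 1)*(g + 2)*(g + 1)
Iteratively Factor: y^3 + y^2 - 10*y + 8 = (y - 1)*(y^2 + 2*y - 8) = (y - 1)*(y + 4)*(y - 2)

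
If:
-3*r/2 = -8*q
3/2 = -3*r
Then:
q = -3/32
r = -1/2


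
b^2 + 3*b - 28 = (b - 4)*(b + 7)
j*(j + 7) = j^2 + 7*j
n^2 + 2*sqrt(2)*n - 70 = (n - 5*sqrt(2))*(n + 7*sqrt(2))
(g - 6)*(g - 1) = g^2 - 7*g + 6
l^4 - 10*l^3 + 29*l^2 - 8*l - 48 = (l - 4)^2*(l - 3)*(l + 1)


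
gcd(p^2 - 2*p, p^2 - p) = p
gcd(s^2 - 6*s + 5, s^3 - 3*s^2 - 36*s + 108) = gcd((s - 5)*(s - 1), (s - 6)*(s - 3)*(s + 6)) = 1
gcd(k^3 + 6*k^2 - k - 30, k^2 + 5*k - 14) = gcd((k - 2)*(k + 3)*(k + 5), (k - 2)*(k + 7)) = k - 2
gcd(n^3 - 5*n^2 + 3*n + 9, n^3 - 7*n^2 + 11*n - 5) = 1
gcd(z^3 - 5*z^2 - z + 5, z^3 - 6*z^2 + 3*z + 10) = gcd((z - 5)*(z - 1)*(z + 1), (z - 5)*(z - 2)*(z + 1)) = z^2 - 4*z - 5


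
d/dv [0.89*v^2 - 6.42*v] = 1.78*v - 6.42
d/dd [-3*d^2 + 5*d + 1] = 5 - 6*d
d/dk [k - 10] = 1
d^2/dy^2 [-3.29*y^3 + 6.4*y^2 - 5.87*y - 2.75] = 12.8 - 19.74*y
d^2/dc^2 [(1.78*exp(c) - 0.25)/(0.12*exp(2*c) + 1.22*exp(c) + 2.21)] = (0.025632*exp(4*c) - 0.274992*exp(3*c) - 2.942136*exp(2*c) - 4.906136*exp(c) + 9.367748)*exp(c)/(0.001728*exp(6*c) + 0.052704*exp(5*c) + 0.631296*exp(4*c) + 3.757112*exp(3*c) + 11.626368*exp(2*c) + 17.875806*exp(c) + 10.793861)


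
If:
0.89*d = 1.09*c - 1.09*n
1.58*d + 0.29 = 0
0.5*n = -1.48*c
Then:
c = -0.04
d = -0.18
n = 0.11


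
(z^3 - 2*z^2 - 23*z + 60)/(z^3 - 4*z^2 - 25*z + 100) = (z - 3)/(z - 5)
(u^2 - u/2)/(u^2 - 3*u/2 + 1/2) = u/(u - 1)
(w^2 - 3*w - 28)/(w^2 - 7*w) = (w + 4)/w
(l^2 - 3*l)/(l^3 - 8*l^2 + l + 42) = l/(l^2 - 5*l - 14)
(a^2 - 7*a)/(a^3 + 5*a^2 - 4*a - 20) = a*(a - 7)/(a^3 + 5*a^2 - 4*a - 20)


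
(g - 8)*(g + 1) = g^2 - 7*g - 8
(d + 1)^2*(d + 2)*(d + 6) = d^4 + 10*d^3 + 29*d^2 + 32*d + 12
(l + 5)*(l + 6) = l^2 + 11*l + 30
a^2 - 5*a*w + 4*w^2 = (a - 4*w)*(a - w)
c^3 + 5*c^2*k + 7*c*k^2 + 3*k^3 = (c + k)^2*(c + 3*k)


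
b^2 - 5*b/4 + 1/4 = (b - 1)*(b - 1/4)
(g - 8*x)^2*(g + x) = g^3 - 15*g^2*x + 48*g*x^2 + 64*x^3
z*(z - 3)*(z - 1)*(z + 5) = z^4 + z^3 - 17*z^2 + 15*z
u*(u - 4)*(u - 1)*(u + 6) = u^4 + u^3 - 26*u^2 + 24*u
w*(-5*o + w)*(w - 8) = -5*o*w^2 + 40*o*w + w^3 - 8*w^2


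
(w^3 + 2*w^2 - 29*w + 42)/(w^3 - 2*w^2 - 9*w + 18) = (w + 7)/(w + 3)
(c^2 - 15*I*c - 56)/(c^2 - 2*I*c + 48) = (c - 7*I)/(c + 6*I)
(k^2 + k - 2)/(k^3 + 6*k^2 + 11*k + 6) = (k - 1)/(k^2 + 4*k + 3)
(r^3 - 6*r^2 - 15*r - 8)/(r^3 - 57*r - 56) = (r + 1)/(r + 7)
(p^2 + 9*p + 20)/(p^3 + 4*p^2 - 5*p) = (p + 4)/(p*(p - 1))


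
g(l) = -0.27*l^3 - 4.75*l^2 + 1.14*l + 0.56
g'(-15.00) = -38.61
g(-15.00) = -174.04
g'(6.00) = -85.02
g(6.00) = -221.92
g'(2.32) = -25.26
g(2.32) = -25.73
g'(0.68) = -5.69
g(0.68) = -0.95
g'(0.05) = 0.66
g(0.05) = 0.61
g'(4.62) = -60.04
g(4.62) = -122.18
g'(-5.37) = 28.80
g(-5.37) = -100.73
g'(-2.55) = 20.10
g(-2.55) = -28.76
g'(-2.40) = 19.27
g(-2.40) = -25.80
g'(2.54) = -28.22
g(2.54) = -31.61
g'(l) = -0.81*l^2 - 9.5*l + 1.14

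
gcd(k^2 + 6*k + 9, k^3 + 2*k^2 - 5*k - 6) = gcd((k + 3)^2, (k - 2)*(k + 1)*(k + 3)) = k + 3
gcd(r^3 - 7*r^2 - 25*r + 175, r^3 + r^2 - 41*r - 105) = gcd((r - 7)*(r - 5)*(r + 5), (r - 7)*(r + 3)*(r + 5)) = r^2 - 2*r - 35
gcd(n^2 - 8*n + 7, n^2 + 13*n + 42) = 1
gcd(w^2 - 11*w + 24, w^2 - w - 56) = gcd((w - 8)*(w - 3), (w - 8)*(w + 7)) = w - 8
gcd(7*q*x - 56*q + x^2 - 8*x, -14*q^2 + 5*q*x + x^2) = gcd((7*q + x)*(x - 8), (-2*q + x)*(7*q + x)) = 7*q + x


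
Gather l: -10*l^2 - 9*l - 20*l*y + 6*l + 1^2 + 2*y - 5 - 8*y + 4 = -10*l^2 + l*(-20*y - 3) - 6*y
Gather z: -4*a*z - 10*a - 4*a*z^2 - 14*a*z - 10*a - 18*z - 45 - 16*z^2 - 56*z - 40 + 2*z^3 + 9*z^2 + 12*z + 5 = -20*a + 2*z^3 + z^2*(-4*a - 7) + z*(-18*a - 62) - 80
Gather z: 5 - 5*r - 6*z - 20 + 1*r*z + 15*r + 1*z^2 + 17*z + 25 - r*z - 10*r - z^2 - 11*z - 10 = 0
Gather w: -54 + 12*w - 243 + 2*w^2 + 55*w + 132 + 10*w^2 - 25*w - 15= 12*w^2 + 42*w - 180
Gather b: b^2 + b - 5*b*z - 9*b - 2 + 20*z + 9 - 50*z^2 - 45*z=b^2 + b*(-5*z - 8) - 50*z^2 - 25*z + 7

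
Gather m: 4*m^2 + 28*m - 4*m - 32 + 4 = 4*m^2 + 24*m - 28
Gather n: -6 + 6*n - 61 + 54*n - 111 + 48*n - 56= 108*n - 234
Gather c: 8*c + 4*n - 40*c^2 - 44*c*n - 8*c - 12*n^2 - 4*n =-40*c^2 - 44*c*n - 12*n^2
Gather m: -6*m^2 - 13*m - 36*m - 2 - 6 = -6*m^2 - 49*m - 8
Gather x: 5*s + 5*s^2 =5*s^2 + 5*s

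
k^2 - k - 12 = (k - 4)*(k + 3)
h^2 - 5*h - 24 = (h - 8)*(h + 3)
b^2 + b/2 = b*(b + 1/2)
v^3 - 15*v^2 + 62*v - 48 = (v - 8)*(v - 6)*(v - 1)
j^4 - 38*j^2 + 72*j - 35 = (j - 5)*(j - 1)^2*(j + 7)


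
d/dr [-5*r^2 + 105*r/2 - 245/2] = 105/2 - 10*r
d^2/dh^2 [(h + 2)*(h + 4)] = 2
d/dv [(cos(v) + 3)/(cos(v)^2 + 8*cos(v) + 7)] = (cos(v)^2 + 6*cos(v) + 17)*sin(v)/(cos(v)^2 + 8*cos(v) + 7)^2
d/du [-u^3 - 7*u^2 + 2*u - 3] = -3*u^2 - 14*u + 2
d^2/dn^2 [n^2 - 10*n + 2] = 2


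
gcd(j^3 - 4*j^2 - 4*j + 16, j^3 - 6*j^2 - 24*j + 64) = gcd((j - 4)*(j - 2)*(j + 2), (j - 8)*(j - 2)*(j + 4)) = j - 2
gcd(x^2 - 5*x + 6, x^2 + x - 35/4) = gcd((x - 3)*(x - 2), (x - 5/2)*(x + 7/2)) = 1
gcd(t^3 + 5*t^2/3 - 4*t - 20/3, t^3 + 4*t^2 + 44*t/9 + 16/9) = t + 2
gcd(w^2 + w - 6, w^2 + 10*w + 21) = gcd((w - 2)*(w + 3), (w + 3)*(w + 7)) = w + 3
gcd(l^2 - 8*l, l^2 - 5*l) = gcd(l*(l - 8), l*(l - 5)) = l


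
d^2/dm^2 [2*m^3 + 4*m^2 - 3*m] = 12*m + 8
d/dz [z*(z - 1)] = 2*z - 1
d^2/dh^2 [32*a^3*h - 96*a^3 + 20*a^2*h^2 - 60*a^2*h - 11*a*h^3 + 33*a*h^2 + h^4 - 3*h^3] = 40*a^2 - 66*a*h + 66*a + 12*h^2 - 18*h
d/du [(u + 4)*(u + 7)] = 2*u + 11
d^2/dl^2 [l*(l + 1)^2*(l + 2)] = 12*l^2 + 24*l + 10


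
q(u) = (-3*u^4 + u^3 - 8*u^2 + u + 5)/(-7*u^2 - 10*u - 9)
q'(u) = (14*u + 10)*(-3*u^4 + u^3 - 8*u^2 + u + 5)/(-7*u^2 - 10*u - 9)^2 + (-12*u^3 + 3*u^2 - 16*u + 1)/(-7*u^2 - 10*u - 9)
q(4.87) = 7.83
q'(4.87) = 3.48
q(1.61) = 0.70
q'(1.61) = 1.03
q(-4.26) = 12.95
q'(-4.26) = -4.37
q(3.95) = 4.97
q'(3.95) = 2.73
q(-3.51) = 9.90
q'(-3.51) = -3.75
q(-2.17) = 5.51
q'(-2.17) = -2.97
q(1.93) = 1.05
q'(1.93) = 1.21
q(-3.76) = 10.87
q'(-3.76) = -3.95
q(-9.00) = 43.34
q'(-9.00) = -8.45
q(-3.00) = 8.10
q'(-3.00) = -3.36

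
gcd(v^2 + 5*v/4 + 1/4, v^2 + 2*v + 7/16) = v + 1/4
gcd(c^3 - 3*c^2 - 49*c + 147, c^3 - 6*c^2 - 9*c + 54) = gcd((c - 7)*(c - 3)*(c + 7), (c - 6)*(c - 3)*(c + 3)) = c - 3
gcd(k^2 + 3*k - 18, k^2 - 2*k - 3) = k - 3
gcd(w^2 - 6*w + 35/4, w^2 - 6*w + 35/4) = w^2 - 6*w + 35/4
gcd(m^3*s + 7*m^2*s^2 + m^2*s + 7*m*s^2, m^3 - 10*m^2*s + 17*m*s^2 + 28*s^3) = 1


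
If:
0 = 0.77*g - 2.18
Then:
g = 2.83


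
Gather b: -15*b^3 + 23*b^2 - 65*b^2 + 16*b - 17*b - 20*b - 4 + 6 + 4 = -15*b^3 - 42*b^2 - 21*b + 6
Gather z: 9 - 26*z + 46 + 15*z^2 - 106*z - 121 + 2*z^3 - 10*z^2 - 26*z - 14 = 2*z^3 + 5*z^2 - 158*z - 80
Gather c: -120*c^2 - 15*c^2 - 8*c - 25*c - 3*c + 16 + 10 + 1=-135*c^2 - 36*c + 27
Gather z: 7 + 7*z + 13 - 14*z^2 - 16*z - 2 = -14*z^2 - 9*z + 18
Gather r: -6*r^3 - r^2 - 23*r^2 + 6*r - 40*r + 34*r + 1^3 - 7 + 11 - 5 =-6*r^3 - 24*r^2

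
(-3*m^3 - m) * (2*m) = -6*m^4 - 2*m^2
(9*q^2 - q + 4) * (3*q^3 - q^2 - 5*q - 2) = 27*q^5 - 12*q^4 - 32*q^3 - 17*q^2 - 18*q - 8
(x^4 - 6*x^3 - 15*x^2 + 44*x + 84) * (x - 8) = x^5 - 14*x^4 + 33*x^3 + 164*x^2 - 268*x - 672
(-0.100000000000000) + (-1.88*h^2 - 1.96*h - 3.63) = -1.88*h^2 - 1.96*h - 3.73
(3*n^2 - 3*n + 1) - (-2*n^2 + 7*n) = 5*n^2 - 10*n + 1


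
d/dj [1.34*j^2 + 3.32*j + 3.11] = 2.68*j + 3.32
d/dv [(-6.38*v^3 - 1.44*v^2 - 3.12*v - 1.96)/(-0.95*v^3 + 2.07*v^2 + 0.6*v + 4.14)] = (3.5527136788005e-15*v^5 - 14.5746*v^4 - 13.584*v^3 - 79.2312*v^2 - 3.8088*v - 11.7408)/(0.9025*v^6 - 3.933*v^5 + 3.1449*v^4 - 5.382*v^3 + 17.4996*v^2 + 4.968*v + 17.1396)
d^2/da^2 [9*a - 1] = 0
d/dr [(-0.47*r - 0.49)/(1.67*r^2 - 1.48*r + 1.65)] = (0.7849*r^2 + 1.6366*r - 1.5007)/(2.7889*r^4 - 4.9432*r^3 + 7.7014*r^2 - 4.884*r + 2.7225)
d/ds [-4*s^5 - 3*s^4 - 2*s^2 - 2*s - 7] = -20*s^4 - 12*s^3 - 4*s - 2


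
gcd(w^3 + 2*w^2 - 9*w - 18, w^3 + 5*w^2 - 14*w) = 1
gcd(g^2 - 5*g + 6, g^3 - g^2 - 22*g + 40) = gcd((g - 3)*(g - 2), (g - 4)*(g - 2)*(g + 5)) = g - 2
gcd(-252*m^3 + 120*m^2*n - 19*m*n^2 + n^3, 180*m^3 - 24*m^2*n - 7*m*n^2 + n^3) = 36*m^2 - 12*m*n + n^2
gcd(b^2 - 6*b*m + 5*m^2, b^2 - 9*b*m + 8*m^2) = b - m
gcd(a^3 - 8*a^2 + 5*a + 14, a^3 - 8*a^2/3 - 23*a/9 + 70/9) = a - 2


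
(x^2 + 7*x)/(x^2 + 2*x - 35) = x/(x - 5)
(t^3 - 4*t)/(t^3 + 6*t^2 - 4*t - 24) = t/(t + 6)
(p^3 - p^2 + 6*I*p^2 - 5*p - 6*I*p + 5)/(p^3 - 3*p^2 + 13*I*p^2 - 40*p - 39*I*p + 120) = (p^2 + p*(-1 + I) - I)/(p^2 + p*(-3 + 8*I) - 24*I)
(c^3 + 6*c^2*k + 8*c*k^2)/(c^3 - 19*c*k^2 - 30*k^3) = c*(c + 4*k)/(c^2 - 2*c*k - 15*k^2)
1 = 1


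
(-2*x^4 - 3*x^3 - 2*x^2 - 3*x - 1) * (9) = -18*x^4 - 27*x^3 - 18*x^2 - 27*x - 9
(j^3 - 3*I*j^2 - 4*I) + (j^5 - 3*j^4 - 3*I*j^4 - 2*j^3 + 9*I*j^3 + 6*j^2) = j^5 - 3*j^4 - 3*I*j^4 - j^3 + 9*I*j^3 + 6*j^2 - 3*I*j^2 - 4*I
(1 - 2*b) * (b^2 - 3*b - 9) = -2*b^3 + 7*b^2 + 15*b - 9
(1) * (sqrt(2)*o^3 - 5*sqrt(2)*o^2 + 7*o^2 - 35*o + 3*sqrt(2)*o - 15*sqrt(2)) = sqrt(2)*o^3 - 5*sqrt(2)*o^2 + 7*o^2 - 35*o + 3*sqrt(2)*o - 15*sqrt(2)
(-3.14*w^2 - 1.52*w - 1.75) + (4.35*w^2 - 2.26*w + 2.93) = 1.21*w^2 - 3.78*w + 1.18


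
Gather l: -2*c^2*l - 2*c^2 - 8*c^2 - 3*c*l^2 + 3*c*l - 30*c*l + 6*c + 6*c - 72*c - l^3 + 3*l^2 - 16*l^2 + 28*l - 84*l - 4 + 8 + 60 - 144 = -10*c^2 - 60*c - l^3 + l^2*(-3*c - 13) + l*(-2*c^2 - 27*c - 56) - 80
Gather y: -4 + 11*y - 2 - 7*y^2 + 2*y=-7*y^2 + 13*y - 6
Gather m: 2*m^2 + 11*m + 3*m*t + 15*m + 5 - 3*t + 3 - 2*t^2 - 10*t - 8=2*m^2 + m*(3*t + 26) - 2*t^2 - 13*t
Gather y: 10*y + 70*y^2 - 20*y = 70*y^2 - 10*y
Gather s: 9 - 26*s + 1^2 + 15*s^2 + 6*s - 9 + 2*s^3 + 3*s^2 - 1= 2*s^3 + 18*s^2 - 20*s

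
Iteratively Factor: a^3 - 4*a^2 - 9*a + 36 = (a + 3)*(a^2 - 7*a + 12) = (a - 3)*(a + 3)*(a - 4)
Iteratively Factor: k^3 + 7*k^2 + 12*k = (k)*(k^2 + 7*k + 12) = k*(k + 4)*(k + 3)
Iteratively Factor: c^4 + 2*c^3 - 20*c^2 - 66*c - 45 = (c + 3)*(c^3 - c^2 - 17*c - 15) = (c + 1)*(c + 3)*(c^2 - 2*c - 15) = (c + 1)*(c + 3)^2*(c - 5)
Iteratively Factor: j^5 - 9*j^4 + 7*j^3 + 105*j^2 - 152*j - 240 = (j + 1)*(j^4 - 10*j^3 + 17*j^2 + 88*j - 240) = (j + 1)*(j + 3)*(j^3 - 13*j^2 + 56*j - 80) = (j - 4)*(j + 1)*(j + 3)*(j^2 - 9*j + 20) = (j - 5)*(j - 4)*(j + 1)*(j + 3)*(j - 4)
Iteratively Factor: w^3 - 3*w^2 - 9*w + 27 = (w - 3)*(w^2 - 9) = (w - 3)*(w + 3)*(w - 3)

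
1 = 1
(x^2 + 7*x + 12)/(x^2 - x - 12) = (x + 4)/(x - 4)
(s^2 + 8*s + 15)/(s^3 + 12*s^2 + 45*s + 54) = (s + 5)/(s^2 + 9*s + 18)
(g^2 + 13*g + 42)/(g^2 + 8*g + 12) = (g + 7)/(g + 2)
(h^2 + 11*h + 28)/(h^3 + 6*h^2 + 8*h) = (h + 7)/(h*(h + 2))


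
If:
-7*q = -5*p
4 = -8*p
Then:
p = -1/2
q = -5/14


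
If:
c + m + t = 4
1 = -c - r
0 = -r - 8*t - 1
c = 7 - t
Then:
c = 56/9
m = -3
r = -65/9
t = 7/9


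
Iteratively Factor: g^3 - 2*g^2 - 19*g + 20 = (g + 4)*(g^2 - 6*g + 5) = (g - 1)*(g + 4)*(g - 5)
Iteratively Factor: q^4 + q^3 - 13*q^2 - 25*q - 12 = (q + 3)*(q^3 - 2*q^2 - 7*q - 4) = (q + 1)*(q + 3)*(q^2 - 3*q - 4) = (q - 4)*(q + 1)*(q + 3)*(q + 1)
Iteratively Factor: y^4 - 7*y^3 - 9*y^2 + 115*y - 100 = (y - 1)*(y^3 - 6*y^2 - 15*y + 100) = (y - 5)*(y - 1)*(y^2 - y - 20) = (y - 5)^2*(y - 1)*(y + 4)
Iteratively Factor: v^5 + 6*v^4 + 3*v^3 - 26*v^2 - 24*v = (v + 1)*(v^4 + 5*v^3 - 2*v^2 - 24*v) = (v - 2)*(v + 1)*(v^3 + 7*v^2 + 12*v) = (v - 2)*(v + 1)*(v + 4)*(v^2 + 3*v) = (v - 2)*(v + 1)*(v + 3)*(v + 4)*(v)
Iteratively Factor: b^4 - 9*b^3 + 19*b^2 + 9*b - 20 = (b - 4)*(b^3 - 5*b^2 - b + 5) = (b - 5)*(b - 4)*(b^2 - 1) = (b - 5)*(b - 4)*(b + 1)*(b - 1)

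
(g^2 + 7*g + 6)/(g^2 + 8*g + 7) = (g + 6)/(g + 7)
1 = 1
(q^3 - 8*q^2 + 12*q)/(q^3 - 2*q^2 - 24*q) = (q - 2)/(q + 4)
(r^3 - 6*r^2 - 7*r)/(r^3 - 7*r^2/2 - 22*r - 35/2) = 2*r/(2*r + 5)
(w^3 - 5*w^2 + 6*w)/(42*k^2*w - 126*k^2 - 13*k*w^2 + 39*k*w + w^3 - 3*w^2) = w*(w - 2)/(42*k^2 - 13*k*w + w^2)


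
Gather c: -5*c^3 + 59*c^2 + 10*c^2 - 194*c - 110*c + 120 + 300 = -5*c^3 + 69*c^2 - 304*c + 420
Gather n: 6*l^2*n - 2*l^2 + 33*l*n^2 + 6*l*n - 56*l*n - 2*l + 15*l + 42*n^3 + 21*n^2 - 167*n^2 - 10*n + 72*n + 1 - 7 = -2*l^2 + 13*l + 42*n^3 + n^2*(33*l - 146) + n*(6*l^2 - 50*l + 62) - 6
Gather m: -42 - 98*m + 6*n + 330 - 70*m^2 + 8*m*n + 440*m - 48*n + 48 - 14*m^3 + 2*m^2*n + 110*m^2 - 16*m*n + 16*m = -14*m^3 + m^2*(2*n + 40) + m*(358 - 8*n) - 42*n + 336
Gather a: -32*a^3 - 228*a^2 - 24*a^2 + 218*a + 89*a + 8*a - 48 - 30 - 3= -32*a^3 - 252*a^2 + 315*a - 81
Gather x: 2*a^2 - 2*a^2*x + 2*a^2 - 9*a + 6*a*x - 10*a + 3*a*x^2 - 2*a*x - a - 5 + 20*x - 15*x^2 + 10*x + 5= 4*a^2 - 20*a + x^2*(3*a - 15) + x*(-2*a^2 + 4*a + 30)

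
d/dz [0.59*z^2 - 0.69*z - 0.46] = 1.18*z - 0.69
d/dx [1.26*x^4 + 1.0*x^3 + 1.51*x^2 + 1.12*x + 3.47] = 5.04*x^3 + 3.0*x^2 + 3.02*x + 1.12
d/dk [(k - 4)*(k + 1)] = 2*k - 3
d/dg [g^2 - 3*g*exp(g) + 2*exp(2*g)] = -3*g*exp(g) + 2*g + 4*exp(2*g) - 3*exp(g)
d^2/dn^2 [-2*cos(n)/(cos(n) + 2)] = 4*(sin(n)^2 + 2*cos(n) + 1)/(cos(n) + 2)^3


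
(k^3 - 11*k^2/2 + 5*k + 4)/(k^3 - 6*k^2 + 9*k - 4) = (k^2 - 3*k/2 - 1)/(k^2 - 2*k + 1)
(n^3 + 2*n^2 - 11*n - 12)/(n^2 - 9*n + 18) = (n^2 + 5*n + 4)/(n - 6)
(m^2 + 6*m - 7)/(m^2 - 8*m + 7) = (m + 7)/(m - 7)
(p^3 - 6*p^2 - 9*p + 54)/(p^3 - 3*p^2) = 1 - 3/p - 18/p^2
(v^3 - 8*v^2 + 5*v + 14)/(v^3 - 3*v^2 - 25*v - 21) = (v - 2)/(v + 3)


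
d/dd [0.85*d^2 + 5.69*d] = 1.7*d + 5.69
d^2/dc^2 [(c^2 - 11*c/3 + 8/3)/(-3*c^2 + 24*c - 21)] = -26/(9*c^3 - 189*c^2 + 1323*c - 3087)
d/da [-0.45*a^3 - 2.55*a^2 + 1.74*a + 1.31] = -1.35*a^2 - 5.1*a + 1.74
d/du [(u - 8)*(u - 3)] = 2*u - 11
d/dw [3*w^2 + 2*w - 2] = 6*w + 2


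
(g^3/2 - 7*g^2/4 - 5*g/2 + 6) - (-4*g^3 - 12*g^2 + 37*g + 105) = 9*g^3/2 + 41*g^2/4 - 79*g/2 - 99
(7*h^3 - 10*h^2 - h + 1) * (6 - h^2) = -7*h^5 + 10*h^4 + 43*h^3 - 61*h^2 - 6*h + 6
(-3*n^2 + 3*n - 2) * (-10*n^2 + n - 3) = 30*n^4 - 33*n^3 + 32*n^2 - 11*n + 6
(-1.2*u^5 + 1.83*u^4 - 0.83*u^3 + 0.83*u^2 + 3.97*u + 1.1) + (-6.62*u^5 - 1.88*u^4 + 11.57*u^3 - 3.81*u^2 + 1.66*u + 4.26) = -7.82*u^5 - 0.0499999999999998*u^4 + 10.74*u^3 - 2.98*u^2 + 5.63*u + 5.36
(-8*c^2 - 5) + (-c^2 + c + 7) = -9*c^2 + c + 2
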